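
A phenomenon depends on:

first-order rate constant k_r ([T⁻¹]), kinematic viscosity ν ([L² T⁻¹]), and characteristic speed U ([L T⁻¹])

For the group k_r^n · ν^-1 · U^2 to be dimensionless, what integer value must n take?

Balance the T exponent: (-1)·n from k_r, plus −(-1) + 2·(-1) = -1 from the rest, must sum to zero.
−n − 1 = 0, so n = -1.

-1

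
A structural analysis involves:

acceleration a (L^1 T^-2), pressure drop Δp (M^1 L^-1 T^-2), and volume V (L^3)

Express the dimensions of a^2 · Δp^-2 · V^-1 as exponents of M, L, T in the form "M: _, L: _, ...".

Collect each base-dimension exponent across the product:
  M: 2·(0) − 2·(1) − (0) = -2
  L: 2·(1) − 2·(-1) − (3) = 1
  T: 2·(-2) − 2·(-2) − (0) = 0
So the dimensions are [M⁻² L].

M: -2, L: 1, T: 0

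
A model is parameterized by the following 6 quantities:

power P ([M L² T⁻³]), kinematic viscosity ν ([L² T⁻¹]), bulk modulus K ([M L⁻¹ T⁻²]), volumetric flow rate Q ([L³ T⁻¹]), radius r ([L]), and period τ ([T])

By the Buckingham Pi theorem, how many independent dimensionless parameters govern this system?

There are 6 variables and 3 base dimensions (M, L, T).
The dimension matrix has rank 3.
Independent dimensionless groups: 6 − 3 = 3.

3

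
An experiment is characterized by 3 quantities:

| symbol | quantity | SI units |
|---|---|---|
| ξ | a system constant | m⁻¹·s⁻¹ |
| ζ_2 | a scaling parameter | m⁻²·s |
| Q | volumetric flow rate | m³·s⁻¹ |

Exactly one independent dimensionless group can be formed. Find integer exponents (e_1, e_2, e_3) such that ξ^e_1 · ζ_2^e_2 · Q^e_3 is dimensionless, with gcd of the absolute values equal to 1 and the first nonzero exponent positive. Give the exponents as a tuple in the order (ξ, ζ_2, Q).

L: e_1·(-1) + e_2·(-2) + e_3·(3) = 0
T: e_1·(-1) + e_2·(1) + e_3·(-1) = 0
Solving this homogeneous linear system for the smallest-integer solution (first nonzero entry positive) gives (1, 4, 3).

(1, 4, 3)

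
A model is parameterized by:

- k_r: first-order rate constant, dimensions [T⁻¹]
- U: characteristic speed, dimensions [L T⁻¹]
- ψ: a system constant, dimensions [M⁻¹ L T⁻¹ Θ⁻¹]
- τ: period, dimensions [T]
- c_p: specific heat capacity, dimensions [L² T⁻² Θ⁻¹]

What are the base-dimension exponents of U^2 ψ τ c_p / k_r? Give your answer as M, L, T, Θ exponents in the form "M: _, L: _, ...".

M: -1, L: 5, T: -3, Θ: -2

Collect each base-dimension exponent across the product:
  M: −(0) + 2·(0) + (-1) + (0) + (0) = -1
  L: −(0) + 2·(1) + (1) + (0) + (2) = 5
  T: −(-1) + 2·(-1) + (-1) + (1) + (-2) = -3
  Θ: −(0) + 2·(0) + (-1) + (0) + (-1) = -2
So the dimensions are [M⁻¹ L⁵ T⁻³ Θ⁻²].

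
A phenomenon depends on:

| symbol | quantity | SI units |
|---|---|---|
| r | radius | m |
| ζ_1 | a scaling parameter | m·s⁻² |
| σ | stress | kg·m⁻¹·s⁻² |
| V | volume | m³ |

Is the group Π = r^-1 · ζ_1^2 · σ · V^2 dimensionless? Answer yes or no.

no

Sum the exponent of each base dimension across the product:
  M: −[r]_M + 2·[ζ_1]_M + [σ]_M + 2·[V]_M = −(0) + 2·(0) + (1) + 2·(0) = 1
  L: −[r]_L + 2·[ζ_1]_L + [σ]_L + 2·[V]_L = −(1) + 2·(1) + (-1) + 2·(3) = 6
  T: −[r]_T + 2·[ζ_1]_T + [σ]_T + 2·[V]_T = −(0) + 2·(-2) + (-2) + 2·(0) = -6
Net dimensions [M L⁶ T⁻⁶] ≠ [1] — not dimensionless.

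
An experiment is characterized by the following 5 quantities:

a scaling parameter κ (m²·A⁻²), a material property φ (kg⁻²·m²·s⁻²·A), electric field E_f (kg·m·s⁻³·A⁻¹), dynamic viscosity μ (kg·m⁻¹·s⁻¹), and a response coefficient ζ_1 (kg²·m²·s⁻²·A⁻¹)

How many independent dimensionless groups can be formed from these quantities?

There are 5 variables and 4 base dimensions (M, L, T, I).
The dimension matrix has rank 4.
Independent dimensionless groups: 5 − 4 = 1.

1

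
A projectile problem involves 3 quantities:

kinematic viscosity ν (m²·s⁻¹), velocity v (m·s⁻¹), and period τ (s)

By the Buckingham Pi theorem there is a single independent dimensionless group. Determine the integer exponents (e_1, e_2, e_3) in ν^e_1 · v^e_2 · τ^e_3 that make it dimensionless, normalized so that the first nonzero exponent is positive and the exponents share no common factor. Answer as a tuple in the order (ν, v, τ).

L: e_1·(2) + e_2·(1) + e_3·(0) = 0
T: e_1·(-1) + e_2·(-1) + e_3·(1) = 0
Solving this homogeneous linear system for the smallest-integer solution (first nonzero entry positive) gives (1, -2, -1).

(1, -2, -1)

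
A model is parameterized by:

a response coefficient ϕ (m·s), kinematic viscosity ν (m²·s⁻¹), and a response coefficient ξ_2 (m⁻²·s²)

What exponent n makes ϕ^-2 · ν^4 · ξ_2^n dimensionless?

Balance the L exponent: (-2)·n from ξ_2, plus −2·(1) + 4·(2) = 6 from the rest, must sum to zero.
-2n + 6 = 0, so n = 3.

3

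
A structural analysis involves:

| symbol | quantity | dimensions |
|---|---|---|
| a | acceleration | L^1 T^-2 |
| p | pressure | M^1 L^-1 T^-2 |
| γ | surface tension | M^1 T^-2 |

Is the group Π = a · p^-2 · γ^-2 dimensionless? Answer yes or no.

no

Sum the exponent of each base dimension across the product:
  M: [a]_M − 2·[p]_M − 2·[γ]_M = (0) − 2·(1) − 2·(1) = -4
  L: [a]_L − 2·[p]_L − 2·[γ]_L = (1) − 2·(-1) − 2·(0) = 3
  T: [a]_T − 2·[p]_T − 2·[γ]_T = (-2) − 2·(-2) − 2·(-2) = 6
Net dimensions [M⁻⁴ L³ T⁶] ≠ [1] — not dimensionless.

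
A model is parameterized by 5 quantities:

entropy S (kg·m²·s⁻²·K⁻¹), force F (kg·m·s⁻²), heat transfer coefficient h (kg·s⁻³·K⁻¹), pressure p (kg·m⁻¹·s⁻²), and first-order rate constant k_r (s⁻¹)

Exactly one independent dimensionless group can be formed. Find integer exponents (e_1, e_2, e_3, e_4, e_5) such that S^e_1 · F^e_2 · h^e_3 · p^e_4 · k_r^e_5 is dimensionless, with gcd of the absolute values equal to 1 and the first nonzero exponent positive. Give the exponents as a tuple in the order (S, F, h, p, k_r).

M: e_1·(1) + e_2·(1) + e_3·(1) + e_4·(1) + e_5·(0) = 0
L: e_1·(2) + e_2·(1) + e_3·(0) + e_4·(-1) + e_5·(0) = 0
T: e_1·(-2) + e_2·(-2) + e_3·(-3) + e_4·(-2) + e_5·(-1) = 0
Θ: e_1·(-1) + e_2·(0) + e_3·(-1) + e_4·(0) + e_5·(0) = 0
Solving this homogeneous linear system for the smallest-integer solution (first nonzero entry positive) gives (1, -1, -1, 1, 1).

(1, -1, -1, 1, 1)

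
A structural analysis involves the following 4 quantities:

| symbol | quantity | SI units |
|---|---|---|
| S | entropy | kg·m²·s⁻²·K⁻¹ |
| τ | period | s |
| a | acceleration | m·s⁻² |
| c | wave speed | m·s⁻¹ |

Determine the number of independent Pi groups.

There are 4 variables and 4 base dimensions (M, L, T, Θ).
The dimension matrix has rank 3 (less than 4: the dimension vectors are linearly dependent).
Independent dimensionless groups: 4 − 3 = 1.

1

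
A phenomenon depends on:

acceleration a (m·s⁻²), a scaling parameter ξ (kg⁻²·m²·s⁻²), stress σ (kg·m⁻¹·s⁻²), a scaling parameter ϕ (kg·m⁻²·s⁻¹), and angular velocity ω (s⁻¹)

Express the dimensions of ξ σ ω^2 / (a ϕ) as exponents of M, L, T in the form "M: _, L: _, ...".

Collect each base-dimension exponent across the product:
  M: −(0) + (-2) + (1) − (1) + 2·(0) = -2
  L: −(1) + (2) + (-1) − (-2) + 2·(0) = 2
  T: −(-2) + (-2) + (-2) − (-1) + 2·(-1) = -3
So the dimensions are [M⁻² L² T⁻³].

M: -2, L: 2, T: -3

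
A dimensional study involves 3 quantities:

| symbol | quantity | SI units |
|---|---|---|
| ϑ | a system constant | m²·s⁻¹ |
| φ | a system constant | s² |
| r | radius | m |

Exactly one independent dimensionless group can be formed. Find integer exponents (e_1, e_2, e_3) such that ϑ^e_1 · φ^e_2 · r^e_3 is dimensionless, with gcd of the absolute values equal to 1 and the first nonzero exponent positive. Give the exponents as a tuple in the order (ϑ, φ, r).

(2, 1, -4)

L: e_1·(2) + e_2·(0) + e_3·(1) = 0
T: e_1·(-1) + e_2·(2) + e_3·(0) = 0
Solving this homogeneous linear system for the smallest-integer solution (first nonzero entry positive) gives (2, 1, -4).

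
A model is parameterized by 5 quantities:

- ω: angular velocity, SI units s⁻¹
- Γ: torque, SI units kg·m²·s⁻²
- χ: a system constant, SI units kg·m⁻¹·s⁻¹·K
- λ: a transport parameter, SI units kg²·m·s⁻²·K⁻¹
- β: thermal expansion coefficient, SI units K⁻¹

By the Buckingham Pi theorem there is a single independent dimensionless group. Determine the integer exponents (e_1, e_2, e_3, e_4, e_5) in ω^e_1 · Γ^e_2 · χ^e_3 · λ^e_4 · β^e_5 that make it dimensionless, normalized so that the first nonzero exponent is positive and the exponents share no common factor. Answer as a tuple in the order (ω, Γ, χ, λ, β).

(1, -1, -1, 1, -2)

M: e_1·(0) + e_2·(1) + e_3·(1) + e_4·(2) + e_5·(0) = 0
L: e_1·(0) + e_2·(2) + e_3·(-1) + e_4·(1) + e_5·(0) = 0
T: e_1·(-1) + e_2·(-2) + e_3·(-1) + e_4·(-2) + e_5·(0) = 0
Θ: e_1·(0) + e_2·(0) + e_3·(1) + e_4·(-1) + e_5·(-1) = 0
Solving this homogeneous linear system for the smallest-integer solution (first nonzero entry positive) gives (1, -1, -1, 1, -2).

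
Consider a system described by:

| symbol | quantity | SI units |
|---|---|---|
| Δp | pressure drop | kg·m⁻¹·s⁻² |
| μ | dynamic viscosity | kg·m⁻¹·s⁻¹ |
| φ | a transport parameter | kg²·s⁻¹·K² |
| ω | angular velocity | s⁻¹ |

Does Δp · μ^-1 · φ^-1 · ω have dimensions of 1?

Sum the exponent of each base dimension across the product:
  M: [Δp]_M − [μ]_M − [φ]_M + [ω]_M = (1) − (1) − (2) + (0) = -2
  L: [Δp]_L − [μ]_L − [φ]_L + [ω]_L = (-1) − (-1) − (0) + (0) = 0
  T: [Δp]_T − [μ]_T − [φ]_T + [ω]_T = (-2) − (-1) − (-1) + (-1) = -1
  Θ: [Δp]_Θ − [μ]_Θ − [φ]_Θ + [ω]_Θ = (0) − (0) − (2) + (0) = -2
Net dimensions [M⁻² T⁻¹ Θ⁻²] ≠ [1] — not dimensionless.

no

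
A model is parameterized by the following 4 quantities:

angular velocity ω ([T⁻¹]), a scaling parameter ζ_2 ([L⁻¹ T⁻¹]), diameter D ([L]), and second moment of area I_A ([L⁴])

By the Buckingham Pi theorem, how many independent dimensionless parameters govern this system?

There are 4 variables and 2 base dimensions (L, T).
The dimension matrix has rank 2.
Independent dimensionless groups: 4 − 2 = 2.

2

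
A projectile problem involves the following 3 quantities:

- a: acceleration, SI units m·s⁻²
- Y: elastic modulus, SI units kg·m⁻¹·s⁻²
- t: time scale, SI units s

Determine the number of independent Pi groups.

There are 3 variables and 3 base dimensions (M, L, T).
The dimension matrix has rank 3.
Independent dimensionless groups: 3 − 3 = 0.

0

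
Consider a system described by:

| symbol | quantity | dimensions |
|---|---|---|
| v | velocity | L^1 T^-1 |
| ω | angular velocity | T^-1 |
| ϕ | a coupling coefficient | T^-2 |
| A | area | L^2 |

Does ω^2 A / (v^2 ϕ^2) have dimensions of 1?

Sum the exponent of each base dimension across the product:
  L: −2·[v]_L + 2·[ω]_L − 2·[ϕ]_L + [A]_L = −2·(1) + 2·(0) − 2·(0) + (2) = 0
  T: −2·[v]_T + 2·[ω]_T − 2·[ϕ]_T + [A]_T = −2·(-1) + 2·(-1) − 2·(-2) + (0) = 4
Net dimensions [T⁴] ≠ [1] — not dimensionless.

no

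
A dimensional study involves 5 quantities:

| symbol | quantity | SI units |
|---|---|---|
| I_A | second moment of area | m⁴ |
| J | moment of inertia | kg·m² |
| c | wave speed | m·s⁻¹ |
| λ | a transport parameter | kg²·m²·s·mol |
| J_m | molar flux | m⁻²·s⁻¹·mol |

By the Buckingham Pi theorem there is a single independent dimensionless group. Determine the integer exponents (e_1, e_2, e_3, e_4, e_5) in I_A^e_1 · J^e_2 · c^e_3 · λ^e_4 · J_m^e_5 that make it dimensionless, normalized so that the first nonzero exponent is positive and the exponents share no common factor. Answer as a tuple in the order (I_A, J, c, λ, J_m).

M: e_1·(0) + e_2·(1) + e_3·(0) + e_4·(2) + e_5·(0) = 0
L: e_1·(4) + e_2·(2) + e_3·(1) + e_4·(2) + e_5·(-2) = 0
T: e_1·(0) + e_2·(0) + e_3·(-1) + e_4·(1) + e_5·(-1) = 0
N: e_1·(0) + e_2·(0) + e_3·(0) + e_4·(1) + e_5·(1) = 0
Solving this homogeneous linear system for the smallest-integer solution (first nonzero entry positive) gives (1, 4, -4, -2, 2).

(1, 4, -4, -2, 2)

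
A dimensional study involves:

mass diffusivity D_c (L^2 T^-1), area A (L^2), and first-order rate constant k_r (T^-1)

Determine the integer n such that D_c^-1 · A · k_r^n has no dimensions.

Balance the T exponent: (-1)·n from k_r, plus −(-1) + (0) = 1 from the rest, must sum to zero.
−n + 1 = 0, so n = 1.

1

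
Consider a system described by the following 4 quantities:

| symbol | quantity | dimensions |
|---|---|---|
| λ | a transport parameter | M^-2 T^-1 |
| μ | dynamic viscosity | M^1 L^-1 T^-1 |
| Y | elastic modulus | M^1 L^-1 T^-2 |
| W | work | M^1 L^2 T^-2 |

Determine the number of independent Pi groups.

There are 4 variables and 3 base dimensions (M, L, T).
The dimension matrix has rank 3.
Independent dimensionless groups: 4 − 3 = 1.

1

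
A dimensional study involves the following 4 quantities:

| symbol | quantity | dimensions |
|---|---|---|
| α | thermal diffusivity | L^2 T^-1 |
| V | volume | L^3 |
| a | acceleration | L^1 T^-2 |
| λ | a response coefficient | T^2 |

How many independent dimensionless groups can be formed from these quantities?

There are 4 variables and 2 base dimensions (L, T).
The dimension matrix has rank 2.
Independent dimensionless groups: 4 − 2 = 2.

2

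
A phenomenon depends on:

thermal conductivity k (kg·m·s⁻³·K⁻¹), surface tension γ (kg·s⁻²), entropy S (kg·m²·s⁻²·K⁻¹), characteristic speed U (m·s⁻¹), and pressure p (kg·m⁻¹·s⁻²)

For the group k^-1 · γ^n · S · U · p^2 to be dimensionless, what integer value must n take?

-2

Balance the M exponent: (1)·n from γ, plus −(1) + (1) + (0) + 2·(1) = 2 from the rest, must sum to zero.
n + 2 = 0, so n = -2.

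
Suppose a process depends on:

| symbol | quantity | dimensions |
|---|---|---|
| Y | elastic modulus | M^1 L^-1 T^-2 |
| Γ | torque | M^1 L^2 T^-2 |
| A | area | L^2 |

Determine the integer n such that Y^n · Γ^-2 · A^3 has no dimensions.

2

Balance the M exponent: (1)·n from Y, plus −2·(1) + 3·(0) = -2 from the rest, must sum to zero.
n − 2 = 0, so n = 2.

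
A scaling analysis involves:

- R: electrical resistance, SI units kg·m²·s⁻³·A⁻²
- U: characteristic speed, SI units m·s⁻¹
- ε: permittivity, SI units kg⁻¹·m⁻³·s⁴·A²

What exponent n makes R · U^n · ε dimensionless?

1

Balance the L exponent: (1)·n from U, plus (2) + (-3) = -1 from the rest, must sum to zero.
n − 1 = 0, so n = 1.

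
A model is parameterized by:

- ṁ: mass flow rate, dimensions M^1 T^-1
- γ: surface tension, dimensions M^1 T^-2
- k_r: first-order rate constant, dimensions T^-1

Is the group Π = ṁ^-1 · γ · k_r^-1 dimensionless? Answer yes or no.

yes

Sum the exponent of each base dimension across the product:
  M: −[ṁ]_M + [γ]_M − [k_r]_M = −(1) + (1) − (0) = 0
  L: −[ṁ]_L + [γ]_L − [k_r]_L = −(0) + (0) − (0) = 0
  T: −[ṁ]_T + [γ]_T − [k_r]_T = −(-1) + (-2) − (-1) = 0
All base exponents vanish — dimensionless.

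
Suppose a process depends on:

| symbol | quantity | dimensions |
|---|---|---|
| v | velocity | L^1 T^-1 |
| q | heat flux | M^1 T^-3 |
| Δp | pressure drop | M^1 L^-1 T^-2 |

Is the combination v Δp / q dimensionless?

yes

Sum the exponent of each base dimension across the product:
  M: [v]_M − [q]_M + [Δp]_M = (0) − (1) + (1) = 0
  L: [v]_L − [q]_L + [Δp]_L = (1) − (0) + (-1) = 0
  T: [v]_T − [q]_T + [Δp]_T = (-1) − (-3) + (-2) = 0
All base exponents vanish — dimensionless.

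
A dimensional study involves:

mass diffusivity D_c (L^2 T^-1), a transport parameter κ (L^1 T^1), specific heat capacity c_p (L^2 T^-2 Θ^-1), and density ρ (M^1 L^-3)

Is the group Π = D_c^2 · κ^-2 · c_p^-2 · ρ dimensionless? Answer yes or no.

Sum the exponent of each base dimension across the product:
  M: 2·[D_c]_M − 2·[κ]_M − 2·[c_p]_M + [ρ]_M = 2·(0) − 2·(0) − 2·(0) + (1) = 1
  L: 2·[D_c]_L − 2·[κ]_L − 2·[c_p]_L + [ρ]_L = 2·(2) − 2·(1) − 2·(2) + (-3) = -5
  T: 2·[D_c]_T − 2·[κ]_T − 2·[c_p]_T + [ρ]_T = 2·(-1) − 2·(1) − 2·(-2) + (0) = 0
  Θ: 2·[D_c]_Θ − 2·[κ]_Θ − 2·[c_p]_Θ + [ρ]_Θ = 2·(0) − 2·(0) − 2·(-1) + (0) = 2
Net dimensions [M L⁻⁵ Θ²] ≠ [1] — not dimensionless.

no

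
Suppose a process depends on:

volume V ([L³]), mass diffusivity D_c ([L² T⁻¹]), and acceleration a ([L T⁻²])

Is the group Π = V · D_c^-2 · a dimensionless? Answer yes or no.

yes

Sum the exponent of each base dimension across the product:
  M: [V]_M − 2·[D_c]_M + [a]_M = (0) − 2·(0) + (0) = 0
  L: [V]_L − 2·[D_c]_L + [a]_L = (3) − 2·(2) + (1) = 0
  T: [V]_T − 2·[D_c]_T + [a]_T = (0) − 2·(-1) + (-2) = 0
  Θ: [V]_Θ − 2·[D_c]_Θ + [a]_Θ = (0) − 2·(0) + (0) = 0
All base exponents vanish — dimensionless.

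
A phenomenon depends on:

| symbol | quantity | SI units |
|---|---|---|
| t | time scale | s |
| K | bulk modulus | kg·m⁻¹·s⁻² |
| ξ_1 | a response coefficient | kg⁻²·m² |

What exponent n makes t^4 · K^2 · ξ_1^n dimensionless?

Balance the M exponent: (-2)·n from ξ_1, plus 4·(0) + 2·(1) = 2 from the rest, must sum to zero.
-2n + 2 = 0, so n = 1.

1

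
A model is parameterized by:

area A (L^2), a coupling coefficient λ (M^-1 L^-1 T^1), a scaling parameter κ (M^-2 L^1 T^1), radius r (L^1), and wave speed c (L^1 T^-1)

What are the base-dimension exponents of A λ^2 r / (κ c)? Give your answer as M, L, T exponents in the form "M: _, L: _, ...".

Collect each base-dimension exponent across the product:
  M: (0) + 2·(-1) − (-2) + (0) − (0) = 0
  L: (2) + 2·(-1) − (1) + (1) − (1) = -1
  T: (0) + 2·(1) − (1) + (0) − (-1) = 2
So the dimensions are [L⁻¹ T²].

M: 0, L: -1, T: 2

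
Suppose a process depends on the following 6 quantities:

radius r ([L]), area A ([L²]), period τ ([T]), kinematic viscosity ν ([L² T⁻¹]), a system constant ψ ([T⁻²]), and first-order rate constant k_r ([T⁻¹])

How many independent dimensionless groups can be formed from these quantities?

There are 6 variables and 2 base dimensions (L, T).
The dimension matrix has rank 2.
Independent dimensionless groups: 6 − 2 = 4.

4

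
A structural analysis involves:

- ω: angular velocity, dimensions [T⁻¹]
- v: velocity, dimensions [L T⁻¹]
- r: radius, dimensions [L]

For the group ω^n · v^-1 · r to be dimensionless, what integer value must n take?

1

Balance the T exponent: (-1)·n from ω, plus −(-1) + (0) = 1 from the rest, must sum to zero.
−n + 1 = 0, so n = 1.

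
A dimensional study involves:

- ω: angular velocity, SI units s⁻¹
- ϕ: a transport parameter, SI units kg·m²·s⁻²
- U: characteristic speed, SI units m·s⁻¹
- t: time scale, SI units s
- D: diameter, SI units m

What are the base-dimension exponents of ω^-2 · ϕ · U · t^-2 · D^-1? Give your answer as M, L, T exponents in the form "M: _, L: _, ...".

M: 1, L: 2, T: -3

Collect each base-dimension exponent across the product:
  M: −2·(0) + (1) + (0) − 2·(0) − (0) = 1
  L: −2·(0) + (2) + (1) − 2·(0) − (1) = 2
  T: −2·(-1) + (-2) + (-1) − 2·(1) − (0) = -3
So the dimensions are [M L² T⁻³].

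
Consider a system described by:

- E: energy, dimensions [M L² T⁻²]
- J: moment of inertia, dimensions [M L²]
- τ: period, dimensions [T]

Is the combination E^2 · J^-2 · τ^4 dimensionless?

yes

Sum the exponent of each base dimension across the product:
  M: 2·[E]_M − 2·[J]_M + 4·[τ]_M = 2·(1) − 2·(1) + 4·(0) = 0
  L: 2·[E]_L − 2·[J]_L + 4·[τ]_L = 2·(2) − 2·(2) + 4·(0) = 0
  T: 2·[E]_T − 2·[J]_T + 4·[τ]_T = 2·(-2) − 2·(0) + 4·(1) = 0
All base exponents vanish — dimensionless.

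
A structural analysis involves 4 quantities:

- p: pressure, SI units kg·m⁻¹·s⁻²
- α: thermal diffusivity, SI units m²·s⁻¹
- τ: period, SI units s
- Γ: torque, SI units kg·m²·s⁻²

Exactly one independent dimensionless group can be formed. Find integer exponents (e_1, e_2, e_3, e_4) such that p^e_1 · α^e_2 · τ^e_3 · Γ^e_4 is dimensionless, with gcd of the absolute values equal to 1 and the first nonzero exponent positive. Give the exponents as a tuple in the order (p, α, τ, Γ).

M: e_1·(1) + e_2·(0) + e_3·(0) + e_4·(1) = 0
L: e_1·(-1) + e_2·(2) + e_3·(0) + e_4·(2) = 0
T: e_1·(-2) + e_2·(-1) + e_3·(1) + e_4·(-2) = 0
Solving this homogeneous linear system for the smallest-integer solution (first nonzero entry positive) gives (2, 3, 3, -2).

(2, 3, 3, -2)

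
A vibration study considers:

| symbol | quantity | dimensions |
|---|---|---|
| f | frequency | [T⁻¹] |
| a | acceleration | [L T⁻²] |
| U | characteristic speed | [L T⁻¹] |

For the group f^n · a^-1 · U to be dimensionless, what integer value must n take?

Balance the T exponent: (-1)·n from f, plus −(-2) + (-1) = 1 from the rest, must sum to zero.
−n + 1 = 0, so n = 1.

1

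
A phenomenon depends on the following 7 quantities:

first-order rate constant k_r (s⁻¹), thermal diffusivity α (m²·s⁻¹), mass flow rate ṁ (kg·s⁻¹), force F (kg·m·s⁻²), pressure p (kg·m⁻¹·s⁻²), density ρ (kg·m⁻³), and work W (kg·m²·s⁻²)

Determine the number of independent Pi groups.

There are 7 variables and 3 base dimensions (M, L, T).
The dimension matrix has rank 3.
Independent dimensionless groups: 7 − 3 = 4.

4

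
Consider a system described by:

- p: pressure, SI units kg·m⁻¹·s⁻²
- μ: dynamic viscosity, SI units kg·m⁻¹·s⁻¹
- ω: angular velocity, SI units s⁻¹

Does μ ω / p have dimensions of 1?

yes

Sum the exponent of each base dimension across the product:
  M: −[p]_M + [μ]_M + [ω]_M = −(1) + (1) + (0) = 0
  L: −[p]_L + [μ]_L + [ω]_L = −(-1) + (-1) + (0) = 0
  T: −[p]_T + [μ]_T + [ω]_T = −(-2) + (-1) + (-1) = 0
  Θ: −[p]_Θ + [μ]_Θ + [ω]_Θ = −(0) + (0) + (0) = 0
  N: −[p]_N + [μ]_N + [ω]_N = −(0) + (0) + (0) = 0
All base exponents vanish — dimensionless.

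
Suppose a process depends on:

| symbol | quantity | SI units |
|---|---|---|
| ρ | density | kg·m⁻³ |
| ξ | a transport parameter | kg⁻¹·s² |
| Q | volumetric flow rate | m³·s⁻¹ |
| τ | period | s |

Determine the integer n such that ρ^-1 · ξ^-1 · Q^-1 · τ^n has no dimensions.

Balance the T exponent: (1)·n from τ, plus −(0) − (2) − (-1) = -1 from the rest, must sum to zero.
n − 1 = 0, so n = 1.

1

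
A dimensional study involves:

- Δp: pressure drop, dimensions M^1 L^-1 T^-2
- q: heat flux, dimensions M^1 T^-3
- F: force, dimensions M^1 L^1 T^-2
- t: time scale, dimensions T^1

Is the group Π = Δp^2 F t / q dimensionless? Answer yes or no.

Sum the exponent of each base dimension across the product:
  M: 2·[Δp]_M − [q]_M + [F]_M + [t]_M = 2·(1) − (1) + (1) + (0) = 2
  L: 2·[Δp]_L − [q]_L + [F]_L + [t]_L = 2·(-1) − (0) + (1) + (0) = -1
  T: 2·[Δp]_T − [q]_T + [F]_T + [t]_T = 2·(-2) − (-3) + (-2) + (1) = -2
Net dimensions [M² L⁻¹ T⁻²] ≠ [1] — not dimensionless.

no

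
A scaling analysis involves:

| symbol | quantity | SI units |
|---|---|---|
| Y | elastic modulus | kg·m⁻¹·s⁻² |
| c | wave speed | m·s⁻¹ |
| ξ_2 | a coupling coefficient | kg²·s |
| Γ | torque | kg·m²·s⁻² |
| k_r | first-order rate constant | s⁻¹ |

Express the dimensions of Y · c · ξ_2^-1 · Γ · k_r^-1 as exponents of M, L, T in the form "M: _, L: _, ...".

M: 0, L: 2, T: -5

Collect each base-dimension exponent across the product:
  M: (1) + (0) − (2) + (1) − (0) = 0
  L: (-1) + (1) − (0) + (2) − (0) = 2
  T: (-2) + (-1) − (1) + (-2) − (-1) = -5
So the dimensions are [L² T⁻⁵].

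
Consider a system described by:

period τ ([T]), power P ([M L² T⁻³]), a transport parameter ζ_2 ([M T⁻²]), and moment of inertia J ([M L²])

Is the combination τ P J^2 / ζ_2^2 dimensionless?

Sum the exponent of each base dimension across the product:
  M: [τ]_M + [P]_M − 2·[ζ_2]_M + 2·[J]_M = (0) + (1) − 2·(1) + 2·(1) = 1
  L: [τ]_L + [P]_L − 2·[ζ_2]_L + 2·[J]_L = (0) + (2) − 2·(0) + 2·(2) = 6
  T: [τ]_T + [P]_T − 2·[ζ_2]_T + 2·[J]_T = (1) + (-3) − 2·(-2) + 2·(0) = 2
Net dimensions [M L⁶ T²] ≠ [1] — not dimensionless.

no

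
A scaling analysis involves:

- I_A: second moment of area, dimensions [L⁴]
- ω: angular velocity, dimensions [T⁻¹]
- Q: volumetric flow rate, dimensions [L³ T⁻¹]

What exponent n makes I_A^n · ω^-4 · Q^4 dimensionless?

-3

Balance the L exponent: (4)·n from I_A, plus −4·(0) + 4·(3) = 12 from the rest, must sum to zero.
4n + 12 = 0, so n = -3.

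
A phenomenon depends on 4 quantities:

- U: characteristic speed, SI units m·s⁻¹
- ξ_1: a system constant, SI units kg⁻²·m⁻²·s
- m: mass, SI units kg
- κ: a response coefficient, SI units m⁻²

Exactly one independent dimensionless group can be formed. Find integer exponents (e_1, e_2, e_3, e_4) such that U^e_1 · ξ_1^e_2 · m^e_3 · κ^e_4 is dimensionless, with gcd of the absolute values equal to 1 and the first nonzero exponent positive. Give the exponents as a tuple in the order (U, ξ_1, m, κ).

(2, 2, 4, -1)

M: e_1·(0) + e_2·(-2) + e_3·(1) + e_4·(0) = 0
L: e_1·(1) + e_2·(-2) + e_3·(0) + e_4·(-2) = 0
T: e_1·(-1) + e_2·(1) + e_3·(0) + e_4·(0) = 0
Solving this homogeneous linear system for the smallest-integer solution (first nonzero entry positive) gives (2, 2, 4, -1).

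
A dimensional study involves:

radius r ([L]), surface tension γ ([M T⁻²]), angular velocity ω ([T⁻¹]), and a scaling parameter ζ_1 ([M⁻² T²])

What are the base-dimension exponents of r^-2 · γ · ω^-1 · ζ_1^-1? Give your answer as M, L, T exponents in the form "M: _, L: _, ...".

Collect each base-dimension exponent across the product:
  M: −2·(0) + (1) − (0) − (-2) = 3
  L: −2·(1) + (0) − (0) − (0) = -2
  T: −2·(0) + (-2) − (-1) − (2) = -3
So the dimensions are [M³ L⁻² T⁻³].

M: 3, L: -2, T: -3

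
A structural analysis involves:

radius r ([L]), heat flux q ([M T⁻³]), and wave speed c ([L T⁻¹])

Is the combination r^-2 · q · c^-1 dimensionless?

Sum the exponent of each base dimension across the product:
  M: −2·[r]_M + [q]_M − [c]_M = −2·(0) + (1) − (0) = 1
  L: −2·[r]_L + [q]_L − [c]_L = −2·(1) + (0) − (1) = -3
  T: −2·[r]_T + [q]_T − [c]_T = −2·(0) + (-3) − (-1) = -2
Net dimensions [M L⁻³ T⁻²] ≠ [1] — not dimensionless.

no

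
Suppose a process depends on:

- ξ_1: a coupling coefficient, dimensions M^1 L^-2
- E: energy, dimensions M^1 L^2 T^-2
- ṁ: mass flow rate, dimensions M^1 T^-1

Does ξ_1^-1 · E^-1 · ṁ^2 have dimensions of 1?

yes

Sum the exponent of each base dimension across the product:
  M: −[ξ_1]_M − [E]_M + 2·[ṁ]_M = −(1) − (1) + 2·(1) = 0
  L: −[ξ_1]_L − [E]_L + 2·[ṁ]_L = −(-2) − (2) + 2·(0) = 0
  T: −[ξ_1]_T − [E]_T + 2·[ṁ]_T = −(0) − (-2) + 2·(-1) = 0
All base exponents vanish — dimensionless.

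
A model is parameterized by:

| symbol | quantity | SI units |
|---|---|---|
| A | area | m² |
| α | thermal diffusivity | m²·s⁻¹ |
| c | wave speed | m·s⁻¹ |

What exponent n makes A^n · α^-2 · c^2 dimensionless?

1

Balance the L exponent: (2)·n from A, plus −2·(2) + 2·(1) = -2 from the rest, must sum to zero.
2n − 2 = 0, so n = 1.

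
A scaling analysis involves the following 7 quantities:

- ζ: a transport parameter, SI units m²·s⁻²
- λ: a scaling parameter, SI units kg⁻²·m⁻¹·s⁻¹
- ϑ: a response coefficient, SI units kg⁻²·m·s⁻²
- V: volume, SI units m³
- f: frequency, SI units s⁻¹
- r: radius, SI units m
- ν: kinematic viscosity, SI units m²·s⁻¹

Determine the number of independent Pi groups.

There are 7 variables and 3 base dimensions (M, L, T).
The dimension matrix has rank 3.
Independent dimensionless groups: 7 − 3 = 4.

4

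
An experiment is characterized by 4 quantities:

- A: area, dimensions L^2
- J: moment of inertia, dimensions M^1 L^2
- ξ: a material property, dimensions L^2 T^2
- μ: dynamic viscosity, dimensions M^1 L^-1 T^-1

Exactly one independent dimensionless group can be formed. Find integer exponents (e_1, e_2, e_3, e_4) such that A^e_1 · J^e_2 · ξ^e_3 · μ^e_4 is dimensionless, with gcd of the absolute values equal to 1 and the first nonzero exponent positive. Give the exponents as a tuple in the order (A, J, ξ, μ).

(2, -2, 1, 2)

M: e_1·(0) + e_2·(1) + e_3·(0) + e_4·(1) = 0
L: e_1·(2) + e_2·(2) + e_3·(2) + e_4·(-1) = 0
T: e_1·(0) + e_2·(0) + e_3·(2) + e_4·(-1) = 0
Solving this homogeneous linear system for the smallest-integer solution (first nonzero entry positive) gives (2, -2, 1, 2).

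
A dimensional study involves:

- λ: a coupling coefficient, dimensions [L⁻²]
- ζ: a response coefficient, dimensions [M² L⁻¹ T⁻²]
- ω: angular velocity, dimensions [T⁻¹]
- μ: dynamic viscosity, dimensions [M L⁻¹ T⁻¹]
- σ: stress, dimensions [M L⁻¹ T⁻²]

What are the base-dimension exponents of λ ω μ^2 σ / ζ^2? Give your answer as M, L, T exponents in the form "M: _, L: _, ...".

Collect each base-dimension exponent across the product:
  M: (0) − 2·(2) + (0) + 2·(1) + (1) = -1
  L: (-2) − 2·(-1) + (0) + 2·(-1) + (-1) = -3
  T: (0) − 2·(-2) + (-1) + 2·(-1) + (-2) = -1
So the dimensions are [M⁻¹ L⁻³ T⁻¹].

M: -1, L: -3, T: -1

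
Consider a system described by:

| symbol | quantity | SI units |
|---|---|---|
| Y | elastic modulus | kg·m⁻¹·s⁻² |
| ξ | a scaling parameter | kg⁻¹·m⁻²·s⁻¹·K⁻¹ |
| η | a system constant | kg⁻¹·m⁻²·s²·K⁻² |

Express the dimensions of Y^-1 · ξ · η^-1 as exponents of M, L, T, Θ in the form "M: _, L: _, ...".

M: -1, L: 1, T: -1, Θ: 1

Collect each base-dimension exponent across the product:
  M: −(1) + (-1) − (-1) = -1
  L: −(-1) + (-2) − (-2) = 1
  T: −(-2) + (-1) − (2) = -1
  Θ: −(0) + (-1) − (-2) = 1
So the dimensions are [M⁻¹ L T⁻¹ Θ].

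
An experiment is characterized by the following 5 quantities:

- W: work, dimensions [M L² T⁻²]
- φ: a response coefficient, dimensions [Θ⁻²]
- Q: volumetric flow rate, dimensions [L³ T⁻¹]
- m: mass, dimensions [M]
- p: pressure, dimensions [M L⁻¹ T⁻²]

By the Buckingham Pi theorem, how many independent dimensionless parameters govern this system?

1

There are 5 variables and 4 base dimensions (M, L, T, Θ).
The dimension matrix has rank 4.
Independent dimensionless groups: 5 − 4 = 1.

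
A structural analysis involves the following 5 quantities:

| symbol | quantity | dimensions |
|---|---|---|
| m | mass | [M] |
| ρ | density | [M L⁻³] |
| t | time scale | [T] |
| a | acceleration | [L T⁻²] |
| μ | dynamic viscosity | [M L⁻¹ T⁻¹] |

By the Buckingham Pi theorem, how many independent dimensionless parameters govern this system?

2

There are 5 variables and 3 base dimensions (M, L, T).
The dimension matrix has rank 3.
Independent dimensionless groups: 5 − 3 = 2.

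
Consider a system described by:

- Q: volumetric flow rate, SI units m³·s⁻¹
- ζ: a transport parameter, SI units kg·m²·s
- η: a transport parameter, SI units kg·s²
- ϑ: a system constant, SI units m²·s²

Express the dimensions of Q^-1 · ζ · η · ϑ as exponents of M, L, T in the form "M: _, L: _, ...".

Collect each base-dimension exponent across the product:
  M: −(0) + (1) + (1) + (0) = 2
  L: −(3) + (2) + (0) + (2) = 1
  T: −(-1) + (1) + (2) + (2) = 6
So the dimensions are [M² L T⁶].

M: 2, L: 1, T: 6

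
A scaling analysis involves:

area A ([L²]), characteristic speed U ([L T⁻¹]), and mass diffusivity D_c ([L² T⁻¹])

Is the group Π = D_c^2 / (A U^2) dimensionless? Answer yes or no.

Sum the exponent of each base dimension across the product:
  M: −[A]_M − 2·[U]_M + 2·[D_c]_M = −(0) − 2·(0) + 2·(0) = 0
  L: −[A]_L − 2·[U]_L + 2·[D_c]_L = −(2) − 2·(1) + 2·(2) = 0
  T: −[A]_T − 2·[U]_T + 2·[D_c]_T = −(0) − 2·(-1) + 2·(-1) = 0
  Θ: −[A]_Θ − 2·[U]_Θ + 2·[D_c]_Θ = −(0) − 2·(0) + 2·(0) = 0
All base exponents vanish — dimensionless.

yes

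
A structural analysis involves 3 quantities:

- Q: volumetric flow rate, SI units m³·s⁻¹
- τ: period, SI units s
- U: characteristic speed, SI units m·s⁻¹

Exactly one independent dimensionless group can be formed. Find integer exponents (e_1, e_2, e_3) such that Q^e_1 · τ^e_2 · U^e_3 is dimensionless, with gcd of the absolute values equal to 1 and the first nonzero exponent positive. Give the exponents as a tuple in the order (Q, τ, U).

L: e_1·(3) + e_2·(0) + e_3·(1) = 0
T: e_1·(-1) + e_2·(1) + e_3·(-1) = 0
Solving this homogeneous linear system for the smallest-integer solution (first nonzero entry positive) gives (1, -2, -3).

(1, -2, -3)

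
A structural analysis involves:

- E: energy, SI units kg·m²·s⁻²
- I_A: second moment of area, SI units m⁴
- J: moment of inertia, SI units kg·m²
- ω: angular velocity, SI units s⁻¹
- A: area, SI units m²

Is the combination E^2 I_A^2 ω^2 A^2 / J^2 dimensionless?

Sum the exponent of each base dimension across the product:
  M: 2·[E]_M + 2·[I_A]_M − 2·[J]_M + 2·[ω]_M + 2·[A]_M = 2·(1) + 2·(0) − 2·(1) + 2·(0) + 2·(0) = 0
  L: 2·[E]_L + 2·[I_A]_L − 2·[J]_L + 2·[ω]_L + 2·[A]_L = 2·(2) + 2·(4) − 2·(2) + 2·(0) + 2·(2) = 12
  T: 2·[E]_T + 2·[I_A]_T − 2·[J]_T + 2·[ω]_T + 2·[A]_T = 2·(-2) + 2·(0) − 2·(0) + 2·(-1) + 2·(0) = -6
Net dimensions [L¹² T⁻⁶] ≠ [1] — not dimensionless.

no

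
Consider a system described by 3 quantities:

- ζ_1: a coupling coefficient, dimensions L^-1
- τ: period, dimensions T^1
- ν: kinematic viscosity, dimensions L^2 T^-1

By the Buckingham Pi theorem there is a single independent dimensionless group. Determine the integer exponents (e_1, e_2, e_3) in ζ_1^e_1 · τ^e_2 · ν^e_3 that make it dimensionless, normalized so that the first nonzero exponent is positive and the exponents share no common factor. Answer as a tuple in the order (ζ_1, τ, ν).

L: e_1·(-1) + e_2·(0) + e_3·(2) = 0
T: e_1·(0) + e_2·(1) + e_3·(-1) = 0
Solving this homogeneous linear system for the smallest-integer solution (first nonzero entry positive) gives (2, 1, 1).

(2, 1, 1)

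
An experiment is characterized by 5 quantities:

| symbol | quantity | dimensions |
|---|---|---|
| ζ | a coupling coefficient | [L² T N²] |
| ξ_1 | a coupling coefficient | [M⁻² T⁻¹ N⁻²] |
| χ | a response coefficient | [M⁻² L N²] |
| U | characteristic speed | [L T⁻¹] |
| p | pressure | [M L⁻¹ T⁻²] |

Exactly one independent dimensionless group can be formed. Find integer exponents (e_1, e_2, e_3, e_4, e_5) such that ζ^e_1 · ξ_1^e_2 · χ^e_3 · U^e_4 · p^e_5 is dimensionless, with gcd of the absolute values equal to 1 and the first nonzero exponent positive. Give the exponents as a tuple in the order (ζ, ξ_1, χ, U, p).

M: e_1·(0) + e_2·(-2) + e_3·(-2) + e_4·(0) + e_5·(1) = 0
L: e_1·(2) + e_2·(0) + e_3·(1) + e_4·(1) + e_5·(-1) = 0
T: e_1·(1) + e_2·(-1) + e_3·(0) + e_4·(-1) + e_5·(-2) = 0
N: e_1·(2) + e_2·(-2) + e_3·(2) + e_4·(0) + e_5·(0) = 0
Solving this homogeneous linear system for the smallest-integer solution (first nonzero entry positive) gives (3, 2, -1, -3, 2).

(3, 2, -1, -3, 2)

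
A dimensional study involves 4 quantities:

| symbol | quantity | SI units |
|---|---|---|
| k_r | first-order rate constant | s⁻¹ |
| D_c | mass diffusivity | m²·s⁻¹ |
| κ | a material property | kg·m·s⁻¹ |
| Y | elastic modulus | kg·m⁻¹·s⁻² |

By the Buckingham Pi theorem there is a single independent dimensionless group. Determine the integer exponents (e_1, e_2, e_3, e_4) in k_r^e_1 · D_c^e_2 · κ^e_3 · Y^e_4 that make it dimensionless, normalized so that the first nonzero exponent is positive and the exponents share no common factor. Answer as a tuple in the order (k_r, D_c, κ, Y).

M: e_1·(0) + e_2·(0) + e_3·(1) + e_4·(1) = 0
L: e_1·(0) + e_2·(2) + e_3·(1) + e_4·(-1) = 0
T: e_1·(-1) + e_2·(-1) + e_3·(-1) + e_4·(-2) = 0
Solving this homogeneous linear system for the smallest-integer solution (first nonzero entry positive) gives (2, -1, 1, -1).

(2, -1, 1, -1)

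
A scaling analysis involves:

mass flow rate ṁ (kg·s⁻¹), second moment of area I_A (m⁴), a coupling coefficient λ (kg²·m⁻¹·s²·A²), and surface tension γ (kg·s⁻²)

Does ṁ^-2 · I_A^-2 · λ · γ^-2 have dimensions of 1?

Sum the exponent of each base dimension across the product:
  M: −2·[ṁ]_M − 2·[I_A]_M + [λ]_M − 2·[γ]_M = −2·(1) − 2·(0) + (2) − 2·(1) = -2
  L: −2·[ṁ]_L − 2·[I_A]_L + [λ]_L − 2·[γ]_L = −2·(0) − 2·(4) + (-1) − 2·(0) = -9
  T: −2·[ṁ]_T − 2·[I_A]_T + [λ]_T − 2·[γ]_T = −2·(-1) − 2·(0) + (2) − 2·(-2) = 8
  I: −2·[ṁ]_I − 2·[I_A]_I + [λ]_I − 2·[γ]_I = −2·(0) − 2·(0) + (2) − 2·(0) = 2
Net dimensions [M⁻² L⁻⁹ T⁸ I²] ≠ [1] — not dimensionless.

no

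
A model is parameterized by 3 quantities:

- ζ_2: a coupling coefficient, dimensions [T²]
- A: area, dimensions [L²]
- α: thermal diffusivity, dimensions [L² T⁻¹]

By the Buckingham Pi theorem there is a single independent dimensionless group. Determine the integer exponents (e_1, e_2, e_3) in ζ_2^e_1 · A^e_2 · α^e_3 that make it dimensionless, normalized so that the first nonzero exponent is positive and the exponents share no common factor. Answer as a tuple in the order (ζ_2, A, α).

L: e_1·(0) + e_2·(2) + e_3·(2) = 0
T: e_1·(2) + e_2·(0) + e_3·(-1) = 0
Solving this homogeneous linear system for the smallest-integer solution (first nonzero entry positive) gives (1, -2, 2).

(1, -2, 2)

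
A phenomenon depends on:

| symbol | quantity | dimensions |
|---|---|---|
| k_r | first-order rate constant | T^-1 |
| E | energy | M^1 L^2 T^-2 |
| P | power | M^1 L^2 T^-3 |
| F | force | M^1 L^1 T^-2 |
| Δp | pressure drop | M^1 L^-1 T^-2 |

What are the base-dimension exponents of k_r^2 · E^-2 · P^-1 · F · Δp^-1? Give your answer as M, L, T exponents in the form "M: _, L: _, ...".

M: -3, L: -4, T: 5

Collect each base-dimension exponent across the product:
  M: 2·(0) − 2·(1) − (1) + (1) − (1) = -3
  L: 2·(0) − 2·(2) − (2) + (1) − (-1) = -4
  T: 2·(-1) − 2·(-2) − (-3) + (-2) − (-2) = 5
So the dimensions are [M⁻³ L⁻⁴ T⁵].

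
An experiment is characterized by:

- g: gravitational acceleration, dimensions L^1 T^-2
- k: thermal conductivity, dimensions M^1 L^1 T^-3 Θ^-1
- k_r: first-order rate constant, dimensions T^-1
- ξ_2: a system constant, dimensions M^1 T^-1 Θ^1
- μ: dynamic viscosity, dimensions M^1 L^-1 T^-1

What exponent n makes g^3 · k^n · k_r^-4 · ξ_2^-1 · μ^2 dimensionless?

Balance the M exponent: (1)·n from k, plus 3·(0) − 4·(0) − (1) + 2·(1) = 1 from the rest, must sum to zero.
n + 1 = 0, so n = -1.

-1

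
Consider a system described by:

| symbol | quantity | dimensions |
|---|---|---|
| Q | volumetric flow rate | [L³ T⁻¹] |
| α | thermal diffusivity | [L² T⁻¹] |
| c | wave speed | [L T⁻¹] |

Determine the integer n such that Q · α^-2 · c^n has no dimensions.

1

Balance the L exponent: (1)·n from c, plus (3) − 2·(2) = -1 from the rest, must sum to zero.
n − 1 = 0, so n = 1.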